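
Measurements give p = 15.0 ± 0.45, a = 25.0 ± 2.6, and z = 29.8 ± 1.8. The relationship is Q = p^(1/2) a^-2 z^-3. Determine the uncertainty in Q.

Each factor contributes (exponent × relative error)² to (δQ/Q)²:
  (½·δp/p)² = (0.5×0.0300)² = 0.000225;  (-2·δa/a)² = (-2×0.104)² = 0.0433;  (-3·δz/z)² = (-3×0.0604)² = 0.0328
δQ/Q = √(0.0763) = 0.276
Q = 2.34e-07, so δQ = 0.276 × 2.34e-07 = 6.47e-08.

6.47e-08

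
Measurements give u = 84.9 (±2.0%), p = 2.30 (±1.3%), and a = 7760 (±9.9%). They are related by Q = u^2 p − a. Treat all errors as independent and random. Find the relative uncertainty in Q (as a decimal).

Let w = u^2·p = 16600. δw/w = √((2·δu/u)² + (1·δp/p)²) = √(0.00160 + 0.000169) = 0.0421, so δw = 697.
Q = w − a: δQ = √(δw² + δa²) = √(4.86e+05 + 5.9e+05) = 1040
Q = 8820, so δQ/Q = 1040/8820 = 0.118.

0.118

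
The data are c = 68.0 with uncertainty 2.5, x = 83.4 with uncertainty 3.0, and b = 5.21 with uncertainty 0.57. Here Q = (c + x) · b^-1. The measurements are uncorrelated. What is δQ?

Let u = c + x = 151. δu = √(δc² + δx²) = √(6.25 + 9.00) = 3.91, so δu/u = 0.0258.
Q is then a monomial in u, b:
δQ/Q = √((δu/u)² + (-1·δb/b)²) = √(0.000665 + 0.0120) = 0.112
Q = 29.1, so δQ = 0.112 × 29.1 = 3.27.

3.27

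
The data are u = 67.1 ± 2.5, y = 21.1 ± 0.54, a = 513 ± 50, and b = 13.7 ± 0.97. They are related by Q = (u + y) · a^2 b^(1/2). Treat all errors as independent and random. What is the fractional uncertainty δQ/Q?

Let w = u + y = 88.2. δw = √(δu² + δy²) = √(6.25 + 0.292) = 2.56, so δw/w = 0.0290.
Q is then a monomial in w, a, b:
δQ/Q = √((δw/w)² + (2·δa/a)² + (½·δb/b)²) = √(0.000841 + 0.0380 + 0.00125) = 0.200

0.200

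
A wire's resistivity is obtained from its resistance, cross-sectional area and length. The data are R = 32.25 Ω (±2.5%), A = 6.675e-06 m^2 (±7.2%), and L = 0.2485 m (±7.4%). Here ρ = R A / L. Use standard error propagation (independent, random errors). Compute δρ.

For a monomial ρ ∝ R, A, L^-1, fractional errors add in quadrature:
  (1·δR/R)² = (1×0.0250)² = 0.000625;  (1·δA/A)² = (1×0.0720)² = 0.00518;  (-1·δL/L)² = (-1×0.0740)² = 0.00548
δρ/ρ = √(0.0113) = 0.106
ρ = 0.0008663 Ω·m, so δρ = 0.106 × 0.0008663 = 9.2e-05 Ω·m.

9.2e-05 Ω·m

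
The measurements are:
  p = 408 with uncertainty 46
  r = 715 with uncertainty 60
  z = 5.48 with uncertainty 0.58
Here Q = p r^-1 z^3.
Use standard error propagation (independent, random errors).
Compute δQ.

32.6

Q is a product of powers, so relative uncertainties combine in quadrature:
  (1·δp/p)² = (1×0.113)² = 0.0127;  (-1·δr/r)² = (-1×0.0839)² = 0.00704;  (3·δz/z)² = (3×0.106)² = 0.101
δQ/Q = √(0.121) = 0.347
Q = 93.9, so δQ = 0.347 × 93.9 = 32.6.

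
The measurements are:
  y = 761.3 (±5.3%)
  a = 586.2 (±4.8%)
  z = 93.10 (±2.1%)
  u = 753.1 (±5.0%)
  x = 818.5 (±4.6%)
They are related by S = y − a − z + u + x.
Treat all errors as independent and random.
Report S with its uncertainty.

For a sum/difference, combine absolute errors in quadrature:
  (δy)² = 1630;  (δa)² = 792;  (δz)² = 3.82;  (δu)² = 1420;  (δx)² = 1420
δS = √(5260) = 72.5
S = 1654.

1654 ± 72.5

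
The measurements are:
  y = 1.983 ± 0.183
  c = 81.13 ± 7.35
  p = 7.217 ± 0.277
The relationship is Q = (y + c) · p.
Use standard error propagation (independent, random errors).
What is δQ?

57.8

Let u = y + c = 83.11. δu = √(δy² + δc²) = √(0.0335 + 54.0) = 7.35, so δu/u = 0.0885.
Q is then a monomial in u, p:
δQ/Q = √((δu/u)² + (1·δp/p)²) = √(0.00783 + 0.00147) = 0.0964
Q = 599.8, so δQ = 0.0964 × 599.8 = 57.8.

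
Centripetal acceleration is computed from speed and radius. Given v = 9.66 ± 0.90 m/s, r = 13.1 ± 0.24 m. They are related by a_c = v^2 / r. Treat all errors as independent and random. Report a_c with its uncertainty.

7.12 ± 1.33 m/s^2

a_c is a product of powers, so relative uncertainties combine in quadrature:
  (2·δv/v)² = (2×0.0932)² = 0.0347;  (-1·δr/r)² = (-1×0.0183)² = 0.000336
δa_c/a_c = √(0.0351) = 0.187
a_c = 7.12 m/s^2, so δa_c = 0.187 × 7.12 = 1.33 m/s^2.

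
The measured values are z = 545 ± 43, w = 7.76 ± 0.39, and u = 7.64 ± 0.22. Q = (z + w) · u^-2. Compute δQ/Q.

0.0968

Let h = z + w = 553. δh = √(δz² + δw²) = √(1850 + 0.152) = 43.0, so δh/h = 0.0778.
Q is then a monomial in h, u:
δQ/Q = √((δh/h)² + (-2·δu/u)²) = √(0.00605 + 0.00332) = 0.0968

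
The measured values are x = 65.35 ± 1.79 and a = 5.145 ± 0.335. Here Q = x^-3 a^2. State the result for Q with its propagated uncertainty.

(9.485 ± 1.46) × 10^-5

Q is a product of powers, so relative uncertainties combine in quadrature:
  (-3·δx/x)² = (-3×0.0274)² = 0.00675;  (2·δa/a)² = (2×0.0651)² = 0.0170
δQ/Q = √(0.0237) = 0.154
Q = 9.485e-05, so δQ = 0.154 × 9.485e-05 = 1.46e-05.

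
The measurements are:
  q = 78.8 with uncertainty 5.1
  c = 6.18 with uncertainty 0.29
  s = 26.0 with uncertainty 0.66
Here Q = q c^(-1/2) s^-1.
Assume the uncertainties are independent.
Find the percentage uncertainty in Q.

7.34%

Products/powers → add relative errors in quadrature, weighted by exponent:
  (1·δq/q)² = (1×0.0647)² = 0.00419;  (−½·δc/c)² = (-0.5×0.0469)² = 0.000551;  (-1·δs/s)² = (-1×0.0254)² = 0.000644
δQ/Q = √(0.00538) = 0.0734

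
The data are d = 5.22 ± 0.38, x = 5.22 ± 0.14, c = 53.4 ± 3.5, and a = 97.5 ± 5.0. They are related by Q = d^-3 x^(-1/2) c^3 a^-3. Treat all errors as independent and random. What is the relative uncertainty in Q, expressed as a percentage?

33.2%

Since Q is a product/quotient, work with relative uncertainties:
  (-3·δd/d)² = (-3×0.0728)² = 0.0477;  (−½·δx/x)² = (-0.5×0.0268)² = 0.000180;  (3·δc/c)² = (3×0.0655)² = 0.0387;  (-3·δa/a)² = (-3×0.0513)² = 0.0237
δQ/Q = √(0.110) = 0.332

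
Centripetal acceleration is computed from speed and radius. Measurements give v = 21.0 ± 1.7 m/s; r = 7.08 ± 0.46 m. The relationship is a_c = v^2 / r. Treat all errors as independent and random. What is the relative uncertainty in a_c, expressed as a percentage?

17.4%

Each factor contributes (exponent × relative error)² to (δa_c/a_c)²:
  (2·δv/v)² = (2×0.0810)² = 0.0262;  (-1·δr/r)² = (-1×0.0650)² = 0.00422
δa_c/a_c = √(0.0304) = 0.174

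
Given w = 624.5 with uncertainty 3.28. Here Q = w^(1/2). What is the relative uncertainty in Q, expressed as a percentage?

0.263%

Each factor contributes (exponent × relative error)² to (δQ/Q)²:
  (½·δw/w)² = (0.5×0.00525)² = 6.9e-06
δQ/Q = √(6.9e-06) = 0.00263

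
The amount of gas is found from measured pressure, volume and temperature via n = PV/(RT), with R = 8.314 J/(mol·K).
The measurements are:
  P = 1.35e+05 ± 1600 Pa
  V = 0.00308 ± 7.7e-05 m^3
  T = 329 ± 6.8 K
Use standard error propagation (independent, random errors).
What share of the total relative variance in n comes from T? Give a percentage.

35.8%

(δn/n)² = (1·δP/P)² + (1·δV/V)² + (-1·δT/T)²
  P term: (1×0.0119)² = 0.000140
  V term: (1×0.0250)² = 0.000625
  T term: (-1×0.0207)² = 0.000427
Total = 0.00119. Share from T = 0.000427/0.00119 = 0.358.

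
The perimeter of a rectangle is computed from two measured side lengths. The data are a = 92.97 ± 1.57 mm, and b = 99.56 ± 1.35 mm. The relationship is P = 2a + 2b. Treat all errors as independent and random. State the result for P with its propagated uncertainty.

385.1 ± 4.14 mm

Absolute uncertainties add in quadrature for a linear combination:
  (2·δa)² = 9.86;  (2·δb)² = 7.29
δP = √(17.1) = 4.14 mm
P = 385.1 mm.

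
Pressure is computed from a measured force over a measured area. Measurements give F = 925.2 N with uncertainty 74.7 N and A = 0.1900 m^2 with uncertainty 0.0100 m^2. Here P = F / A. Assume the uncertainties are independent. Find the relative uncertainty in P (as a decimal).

P is a product of powers, so relative uncertainties combine in quadrature:
  (1·δF/F)² = (1×0.0807)² = 0.00652;  (-1·δA/A)² = (-1×0.0526)² = 0.00277
δP/P = √(0.00929) = 0.0964

0.0964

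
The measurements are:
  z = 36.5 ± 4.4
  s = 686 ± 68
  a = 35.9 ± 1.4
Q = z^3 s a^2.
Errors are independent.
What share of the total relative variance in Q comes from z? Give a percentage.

(δQ/Q)² = (3·δz/z)² + (1·δs/s)² + (2·δa/a)²
  z term: (3×0.121)² = 0.131
  s term: (1×0.0991)² = 0.00983
  a term: (2×0.0390)² = 0.00608
Total = 0.147. Share from z = 0.131/0.147 = 0.892.

89.2%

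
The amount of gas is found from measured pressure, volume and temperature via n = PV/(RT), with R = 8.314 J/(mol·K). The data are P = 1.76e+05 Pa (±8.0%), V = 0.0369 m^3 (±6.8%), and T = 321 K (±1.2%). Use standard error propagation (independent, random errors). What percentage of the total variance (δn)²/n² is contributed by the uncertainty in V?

41.4%

(δn/n)² = (1·δP/P)² + (1·δV/V)² + (-1·δT/T)²
  P term: (1×0.0800)² = 0.00640
  V term: (1×0.0680)² = 0.00462
  T term: (-1×0.0120)² = 0.000144
Total = 0.0112. Share from V = 0.00462/0.0112 = 0.414.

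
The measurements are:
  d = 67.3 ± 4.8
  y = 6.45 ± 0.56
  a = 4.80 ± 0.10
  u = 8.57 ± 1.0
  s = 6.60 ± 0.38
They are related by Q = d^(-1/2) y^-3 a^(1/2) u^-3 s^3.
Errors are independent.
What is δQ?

0.000214

Q is a product of powers, so relative uncertainties combine in quadrature:
  (−½·δd/d)² = (-0.5×0.0713)² = 0.00127;  (-3·δy/y)² = (-3×0.0868)² = 0.0678;  (½·δa/a)² = (0.5×0.0208)² = 0.000109;  (-3·δu/u)² = (-3×0.117)² = 0.123;  (3·δs/s)² = (3×0.0576)² = 0.0298
δQ/Q = √(0.222) = 0.471
Q = 0.000455, so δQ = 0.471 × 0.000455 = 0.000214.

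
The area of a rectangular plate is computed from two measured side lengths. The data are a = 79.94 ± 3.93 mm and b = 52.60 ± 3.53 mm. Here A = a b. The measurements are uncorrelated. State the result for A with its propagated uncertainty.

Relative error in a monomial: (δA/A)² = Σ (nᵢ · δxᵢ/xᵢ)².
  (1·δa/a)² = (1×0.0492)² = 0.00242;  (1·δb/b)² = (1×0.0671)² = 0.00450
δA/A = √(0.00692) = 0.0832
A = 4205 mm^2, so δA = 0.0832 × 4205 = 350 mm^2.

4205 ± 350 mm^2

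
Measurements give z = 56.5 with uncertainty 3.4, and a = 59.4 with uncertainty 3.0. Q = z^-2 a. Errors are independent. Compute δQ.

0.00243

For a monomial Q ∝ z^-2, a, fractional errors add in quadrature:
  (-2·δz/z)² = (-2×0.0602)² = 0.0145;  (1·δa/a)² = (1×0.0505)² = 0.00255
δQ/Q = √(0.0170) = 0.131
Q = 0.0186, so δQ = 0.131 × 0.0186 = 0.00243.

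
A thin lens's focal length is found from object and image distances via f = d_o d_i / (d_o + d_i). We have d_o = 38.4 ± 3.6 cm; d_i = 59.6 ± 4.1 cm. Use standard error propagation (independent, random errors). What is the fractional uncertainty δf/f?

∂f/∂d_o = (d_i/(d_o+d_i))² = 0.370;  ∂f/∂d_i = (d_o/(d_o+d_i))² = 0.154
δf = √((∂f/∂d_o · δd_o)² + (∂f/∂d_i · δd_i)²) = √(1.77 + 0.396) = 1.47 cm
f = 23.4 cm, so δf/f = 1.47/23.4 = 0.0631.

0.0631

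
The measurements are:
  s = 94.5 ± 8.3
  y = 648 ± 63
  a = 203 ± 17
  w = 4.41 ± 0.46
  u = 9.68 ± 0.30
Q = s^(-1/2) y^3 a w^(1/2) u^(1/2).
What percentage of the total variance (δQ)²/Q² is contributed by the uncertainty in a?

(δQ/Q)² = (−½·δs/s)² + (3·δy/y)² + (1·δa/a)² + (½·δw/w)² + (½·δu/u)²
  s term: (-0.5×0.0878)² = 0.00193
  y term: (3×0.0972)² = 0.0851
  a term: (1×0.0837)² = 0.00701
  w term: (0.5×0.104)² = 0.00272
  u term: (0.5×0.0310)² = 0.000240
Total = 0.0970. Share from a = 0.00701/0.0970 = 0.0723.

7.23%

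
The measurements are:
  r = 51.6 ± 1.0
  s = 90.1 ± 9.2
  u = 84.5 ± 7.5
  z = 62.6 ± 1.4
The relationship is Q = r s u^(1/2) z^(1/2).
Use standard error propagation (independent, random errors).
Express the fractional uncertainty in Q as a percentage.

11.4%

Relative error in a monomial: (δQ/Q)² = Σ (nᵢ · δxᵢ/xᵢ)².
  (1·δr/r)² = (1×0.0194)² = 0.000376;  (1·δs/s)² = (1×0.102)² = 0.0104;  (½·δu/u)² = (0.5×0.0888)² = 0.00197;  (½·δz/z)² = (0.5×0.0224)² = 0.000125
δQ/Q = √(0.0129) = 0.114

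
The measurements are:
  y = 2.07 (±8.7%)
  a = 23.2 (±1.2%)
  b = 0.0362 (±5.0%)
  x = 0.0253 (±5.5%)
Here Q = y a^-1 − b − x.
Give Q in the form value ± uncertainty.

0.0277 ± 0.00816

Let p = y·a^-1 = 0.0892. δp/p = √((1·δy/y)² + (-1·δa/a)²) = √(0.00757 + 0.000144) = 0.0878, so δp = 0.00784.
Q = p − b − x: δQ = √(δp² + δb² + δx²) = √(6.14e-05 + 3.28e-06 + 1.94e-06) = 0.00816
Q = 0.0277.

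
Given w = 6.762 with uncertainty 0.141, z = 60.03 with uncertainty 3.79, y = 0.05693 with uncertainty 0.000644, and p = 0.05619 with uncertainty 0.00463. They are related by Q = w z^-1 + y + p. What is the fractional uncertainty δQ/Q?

Let h = w·z^-1 = 0.1126. δh/h = √((1·δw/w)² + (-1·δz/z)²) = √(0.000435 + 0.00399) = 0.0665, so δh = 0.00749.
Q = h + y + p: δQ = √(δh² + δy² + δp²) = √(5.61e-05 + 4.15e-07 + 2.14e-05) = 0.00883
Q = 0.2258, so δQ/Q = 0.00883/0.2258 = 0.0391.

0.0391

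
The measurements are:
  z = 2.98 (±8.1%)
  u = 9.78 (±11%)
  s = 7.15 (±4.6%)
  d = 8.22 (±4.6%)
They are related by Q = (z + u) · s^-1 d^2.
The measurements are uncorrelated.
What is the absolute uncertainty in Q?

Let w = z + u = 12.8. δw = √(δz² + δu²) = √(0.0583 + 1.16) = 1.10, so δw/w = 0.0864.
Q is then a monomial in w, s, d:
δQ/Q = √((δw/w)² + (-1·δs/s)² + (2·δd/d)²) = √(0.00747 + 0.00212 + 0.00846) = 0.134
Q = 121, so δQ = 0.134 × 121 = 16.2.

16.2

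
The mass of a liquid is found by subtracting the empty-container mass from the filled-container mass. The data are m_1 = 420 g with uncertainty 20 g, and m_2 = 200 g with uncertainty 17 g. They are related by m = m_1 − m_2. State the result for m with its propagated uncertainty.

220 ± 26.2 g

Sums and differences: (δm)² = Σ (cᵢ δxᵢ)².
  (δm_1)² = 400;  (δm_2)² = 289
δm = √(689) = 26.2 g
m = 220 g.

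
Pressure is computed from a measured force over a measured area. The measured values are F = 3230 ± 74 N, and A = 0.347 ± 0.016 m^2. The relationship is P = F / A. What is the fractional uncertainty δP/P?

0.0515

Each factor contributes (exponent × relative error)² to (δP/P)²:
  (1·δF/F)² = (1×0.0229)² = 0.000525;  (-1·δA/A)² = (-1×0.0461)² = 0.00213
δP/P = √(0.00265) = 0.0515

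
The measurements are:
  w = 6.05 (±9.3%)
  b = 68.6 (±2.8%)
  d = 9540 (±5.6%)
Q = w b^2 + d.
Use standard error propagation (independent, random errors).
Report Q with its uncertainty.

38000 ± 3140

Let p = w·b^2 = 28500. δp/p = √((1·δw/w)² + (2·δb/b)²) = √(0.00865 + 0.00314) = 0.109, so δp = 3090.
Q = p + d: δQ = √(δp² + δd²) = √(9.55e+06 + 2.85e+05) = 3140
Q = 38000.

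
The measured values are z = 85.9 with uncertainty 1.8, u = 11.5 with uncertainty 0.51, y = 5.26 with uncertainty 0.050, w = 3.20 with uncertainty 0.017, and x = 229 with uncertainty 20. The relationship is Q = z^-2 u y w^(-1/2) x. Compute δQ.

For a monomial Q ∝ z^-2, u, y, w^(-1/2), x, fractional errors add in quadrature:
  (-2·δz/z)² = (-2×0.0210)² = 0.00176;  (1·δu/u)² = (1×0.0443)² = 0.00197;  (1·δy/y)² = (1×0.00951)² = 9.04e-05;  (−½·δw/w)² = (-0.5×0.00531)² = 7.06e-06;  (1·δx/x)² = (1×0.0873)² = 0.00763
δQ/Q = √(0.0114) = 0.107
Q = 1.05, so δQ = 0.107 × 1.05 = 0.112.

0.112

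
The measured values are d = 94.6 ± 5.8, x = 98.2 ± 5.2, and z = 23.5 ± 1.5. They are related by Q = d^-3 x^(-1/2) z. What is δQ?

For a monomial Q ∝ d^-3, x^(-1/2), z, fractional errors add in quadrature:
  (-3·δd/d)² = (-3×0.0613)² = 0.0338;  (−½·δx/x)² = (-0.5×0.0530)² = 0.000701;  (1·δz/z)² = (1×0.0638)² = 0.00407
δQ/Q = √(0.0386) = 0.196
Q = 2.8e-06, so δQ = 0.196 × 2.8e-06 = 5.5e-07.

5.5e-07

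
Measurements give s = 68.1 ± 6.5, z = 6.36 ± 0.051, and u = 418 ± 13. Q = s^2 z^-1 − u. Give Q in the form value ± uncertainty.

311 ± 140

Let p = s^2·z^-1 = 729. δp/p = √((2·δs/s)² + (-1·δz/z)²) = √(0.0364 + 6.43e-05) = 0.191, so δp = 139.
Q = p − u: δQ = √(δp² + δu²) = √(19400 + 169) = 140
Q = 311.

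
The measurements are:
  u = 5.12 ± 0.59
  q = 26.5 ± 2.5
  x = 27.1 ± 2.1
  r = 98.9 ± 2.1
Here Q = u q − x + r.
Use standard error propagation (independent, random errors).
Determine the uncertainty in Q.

20.4

Let p = u·q = 136. δp/p = √((1·δu/u)² + (1·δq/q)²) = √(0.0133 + 0.00890) = 0.149, so δp = 20.2.
Q = p − x + r: δQ = √(δp² + δx² + δr²) = √(408 + 4.41 + 4.41) = 20.4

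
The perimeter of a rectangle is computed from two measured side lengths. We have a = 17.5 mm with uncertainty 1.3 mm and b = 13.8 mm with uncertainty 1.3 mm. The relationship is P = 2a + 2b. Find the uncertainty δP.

3.68 mm

Sums and differences: (δP)² = Σ (cᵢ δxᵢ)².
  (2·δa)² = 6.76;  (2·δb)² = 6.76
δP = √(13.5) = 3.68 mm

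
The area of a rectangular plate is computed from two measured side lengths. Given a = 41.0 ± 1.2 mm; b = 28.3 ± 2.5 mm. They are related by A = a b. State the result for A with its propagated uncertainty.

1160 ± 108 mm^2

Since A is a product/quotient, work with relative uncertainties:
  (1·δa/a)² = (1×0.0293)² = 0.000857;  (1·δb/b)² = (1×0.0883)² = 0.00780
δA/A = √(0.00866) = 0.0931
A = 1160 mm^2, so δA = 0.0931 × 1160 = 108 mm^2.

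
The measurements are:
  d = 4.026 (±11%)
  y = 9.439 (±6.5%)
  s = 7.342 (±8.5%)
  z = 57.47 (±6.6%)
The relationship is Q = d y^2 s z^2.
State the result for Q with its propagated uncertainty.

(8.698 ± 2.01) × 10^6

Products/powers → add relative errors in quadrature, weighted by exponent:
  (1·δd/d)² = (1×0.110)² = 0.0121;  (2·δy/y)² = (2×0.0650)² = 0.0169;  (1·δs/s)² = (1×0.0850)² = 0.00723;  (2·δz/z)² = (2×0.0660)² = 0.0174
δQ/Q = √(0.0536) = 0.232
Q = 8.698e+06, so δQ = 0.232 × 8.698e+06 = 2.01e+06.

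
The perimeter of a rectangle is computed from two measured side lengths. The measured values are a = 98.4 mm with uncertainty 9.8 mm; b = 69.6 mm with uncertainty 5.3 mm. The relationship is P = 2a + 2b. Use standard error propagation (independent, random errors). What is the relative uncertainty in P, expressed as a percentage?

6.63%

Each term contributes (cᵢ δxᵢ)² to (δP)²:
  (2·δa)² = 384;  (2·δb)² = 112
δP = √(497) = 22.3 mm
P = 336 mm, so δP/P = 22.3/336 = 0.0663.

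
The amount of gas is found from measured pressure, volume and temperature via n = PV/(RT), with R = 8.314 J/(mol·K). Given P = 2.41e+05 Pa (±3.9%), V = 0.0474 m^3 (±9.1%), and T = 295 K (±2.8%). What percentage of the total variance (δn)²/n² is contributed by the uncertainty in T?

7.41%

(δn/n)² = (1·δP/P)² + (1·δV/V)² + (-1·δT/T)²
  P term: (1×0.0390)² = 0.00152
  V term: (1×0.0910)² = 0.00828
  T term: (-1×0.0280)² = 0.000784
Total = 0.0106. Share from T = 0.000784/0.0106 = 0.0741.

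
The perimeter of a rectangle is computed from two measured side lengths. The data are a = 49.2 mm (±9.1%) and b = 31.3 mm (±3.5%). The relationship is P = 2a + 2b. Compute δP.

Absolute uncertainties add in quadrature for a linear combination:
  (2·δa)² = 80.2;  (2·δb)² = 4.80
δP = √(85.0) = 9.22 mm

9.22 mm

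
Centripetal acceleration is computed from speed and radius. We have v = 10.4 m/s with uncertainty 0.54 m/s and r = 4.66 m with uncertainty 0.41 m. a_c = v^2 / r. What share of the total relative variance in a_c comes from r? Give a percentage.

41.8%

(δa_c/a_c)² = (2·δv/v)² + (-1·δr/r)²
  v term: (2×0.0519)² = 0.0108
  r term: (-1×0.0880)² = 0.00774
Total = 0.0185. Share from r = 0.00774/0.0185 = 0.418.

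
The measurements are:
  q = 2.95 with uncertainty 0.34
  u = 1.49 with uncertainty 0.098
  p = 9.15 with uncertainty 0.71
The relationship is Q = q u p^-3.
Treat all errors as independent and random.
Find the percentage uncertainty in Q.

26.8%

Products/powers → add relative errors in quadrature, weighted by exponent:
  (1·δq/q)² = (1×0.115)² = 0.0133;  (1·δu/u)² = (1×0.0658)² = 0.00433;  (-3·δp/p)² = (-3×0.0776)² = 0.0542
δQ/Q = √(0.0718) = 0.268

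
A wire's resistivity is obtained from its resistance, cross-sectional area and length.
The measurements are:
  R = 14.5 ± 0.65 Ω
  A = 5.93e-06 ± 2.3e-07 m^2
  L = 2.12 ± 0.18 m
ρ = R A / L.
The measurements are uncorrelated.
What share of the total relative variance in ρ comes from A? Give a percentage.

(δρ/ρ)² = (1·δR/R)² + (1·δA/A)² + (-1·δL/L)²
  R term: (1×0.0448)² = 0.00201
  A term: (1×0.0388)² = 0.00150
  L term: (-1×0.0849)² = 0.00721
Total = 0.0107. Share from A = 0.00150/0.0107 = 0.140.

14.0%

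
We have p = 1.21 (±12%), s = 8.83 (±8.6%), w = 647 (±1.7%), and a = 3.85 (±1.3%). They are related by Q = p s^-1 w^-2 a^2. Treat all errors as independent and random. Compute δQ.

Since Q is a product/quotient, work with relative uncertainties:
  (1·δp/p)² = (1×0.120)² = 0.0144;  (-1·δs/s)² = (-1×0.0860)² = 0.00740;  (-2·δw/w)² = (-2×0.0170)² = 0.00116;  (2·δa/a)² = (2×0.0130)² = 0.000676
δQ/Q = √(0.0236) = 0.154
Q = 4.85e-06, so δQ = 0.154 × 4.85e-06 = 7.46e-07.

7.46e-07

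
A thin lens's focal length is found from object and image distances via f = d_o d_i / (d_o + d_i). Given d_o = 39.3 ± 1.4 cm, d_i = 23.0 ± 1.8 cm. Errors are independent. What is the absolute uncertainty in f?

∂f/∂d_o = (d_i/(d_o+d_i))² = 0.136;  ∂f/∂d_i = (d_o/(d_o+d_i))² = 0.398
δf = √((∂f/∂d_o · δd_o)² + (∂f/∂d_i · δd_i)²) = √(0.0364 + 0.513) = 0.741 cm

0.741 cm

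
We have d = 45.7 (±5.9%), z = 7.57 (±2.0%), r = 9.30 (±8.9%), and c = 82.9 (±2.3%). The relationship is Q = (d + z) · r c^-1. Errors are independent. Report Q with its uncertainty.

5.98 ± 0.627

Let u = d + z = 53.3. δu = √(δd² + δz²) = √(7.27 + 0.0229) = 2.70, so δu/u = 0.0507.
Q is then a monomial in u, r, c:
δQ/Q = √((δu/u)² + (1·δr/r)² + (-1·δc/c)²) = √(0.00257 + 0.00792 + 0.000529) = 0.105
Q = 5.98, so δQ = 0.105 × 5.98 = 0.627.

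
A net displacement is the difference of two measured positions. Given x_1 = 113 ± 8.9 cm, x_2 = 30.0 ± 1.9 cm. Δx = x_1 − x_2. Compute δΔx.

Absolute uncertainties add in quadrature for a linear combination:
  (δx_1)² = 79.2;  (δx_2)² = 3.61
δΔx = √(82.8) = 9.10 cm

9.10 cm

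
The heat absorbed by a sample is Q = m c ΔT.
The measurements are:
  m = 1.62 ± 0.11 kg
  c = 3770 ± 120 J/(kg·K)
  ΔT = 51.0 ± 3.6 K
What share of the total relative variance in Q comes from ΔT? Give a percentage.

47.0%

(δQ/Q)² = (1·δm/m)² + (1·δc/c)² + (1·δΔT/ΔT)²
  m term: (1×0.0679)² = 0.00461
  c term: (1×0.0318)² = 0.00101
  ΔT term: (1×0.0706)² = 0.00498
Total = 0.0106. Share from ΔT = 0.00498/0.0106 = 0.470.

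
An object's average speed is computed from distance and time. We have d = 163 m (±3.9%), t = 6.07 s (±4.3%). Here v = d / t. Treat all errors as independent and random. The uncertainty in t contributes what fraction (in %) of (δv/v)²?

(δv/v)² = (1·δd/d)² + (-1·δt/t)²
  d term: (1×0.0390)² = 0.00152
  t term: (-1×0.0430)² = 0.00185
Total = 0.00337. Share from t = 0.00185/0.00337 = 0.549.

54.9%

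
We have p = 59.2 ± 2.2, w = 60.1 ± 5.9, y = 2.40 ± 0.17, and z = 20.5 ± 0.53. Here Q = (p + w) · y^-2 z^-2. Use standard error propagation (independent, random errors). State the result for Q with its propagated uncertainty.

Let u = p + w = 119. δu = √(δp² + δw²) = √(4.84 + 34.8) = 6.30, so δu/u = 0.0528.
Q is then a monomial in u, y, z:
δQ/Q = √((δu/u)² + (-2·δy/y)² + (-2·δz/z)²) = √(0.00279 + 0.0201 + 0.00267) = 0.160
Q = 0.0493, so δQ = 0.160 × 0.0493 = 0.00787.

0.0493 ± 0.00787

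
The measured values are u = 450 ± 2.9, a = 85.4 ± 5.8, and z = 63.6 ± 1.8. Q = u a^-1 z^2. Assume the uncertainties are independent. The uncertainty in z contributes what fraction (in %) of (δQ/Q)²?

(δQ/Q)² = (1·δu/u)² + (-1·δa/a)² + (2·δz/z)²
  u term: (1×0.00644)² = 4.15e-05
  a term: (-1×0.0679)² = 0.00461
  z term: (2×0.0283)² = 0.00320
Total = 0.00786. Share from z = 0.00320/0.00786 = 0.408.

40.8%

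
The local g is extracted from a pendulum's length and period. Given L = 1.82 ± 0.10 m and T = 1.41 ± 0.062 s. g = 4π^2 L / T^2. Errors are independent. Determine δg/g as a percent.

Products/powers → add relative errors in quadrature, weighted by exponent:
  (1·δL/L)² = (1×0.0549)² = 0.00302;  (-2·δT/T)² = (-2×0.0440)² = 0.00773
δg/g = √(0.0108) = 0.104

10.4%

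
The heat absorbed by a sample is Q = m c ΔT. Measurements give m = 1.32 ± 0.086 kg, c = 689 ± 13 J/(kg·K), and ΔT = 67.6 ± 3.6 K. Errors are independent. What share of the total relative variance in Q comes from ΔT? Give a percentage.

(δQ/Q)² = (1·δm/m)² + (1·δc/c)² + (1·δΔT/ΔT)²
  m term: (1×0.0652)² = 0.00424
  c term: (1×0.0189)² = 0.000356
  ΔT term: (1×0.0533)² = 0.00284
Total = 0.00744. Share from ΔT = 0.00284/0.00744 = 0.381.

38.1%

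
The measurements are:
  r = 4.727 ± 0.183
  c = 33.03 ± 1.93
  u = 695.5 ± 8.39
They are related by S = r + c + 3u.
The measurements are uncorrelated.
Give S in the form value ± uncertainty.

S is a linear combination, so absolute uncertainties add in quadrature:
  (δr)² = 0.0335;  (δc)² = 3.72;  (3·δu)² = 634
δS = √(637) = 25.2
S = 2124.

2124 ± 25.2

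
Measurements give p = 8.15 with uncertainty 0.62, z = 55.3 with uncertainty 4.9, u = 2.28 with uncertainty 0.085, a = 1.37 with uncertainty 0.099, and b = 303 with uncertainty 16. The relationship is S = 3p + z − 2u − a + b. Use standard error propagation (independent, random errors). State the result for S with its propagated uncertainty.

377 ± 16.8

Sums and differences: (δS)² = Σ (cᵢ δxᵢ)².
  (3·δp)² = 3.46;  (δz)² = 24.0;  (2·δu)² = 0.0289;  (δa)² = 0.00980;  (δb)² = 256
δS = √(284) = 16.8
S = 377.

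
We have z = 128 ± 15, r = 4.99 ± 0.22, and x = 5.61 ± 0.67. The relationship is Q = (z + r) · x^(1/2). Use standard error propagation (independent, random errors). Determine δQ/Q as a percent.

12.8%

Let u = z + r = 133. δu = √(δz² + δr²) = √(225 + 0.0484) = 15.0, so δu/u = 0.113.
Q is then a monomial in u, x:
δQ/Q = √((δu/u)² + (½·δx/x)²) = √(0.0127 + 0.00357) = 0.128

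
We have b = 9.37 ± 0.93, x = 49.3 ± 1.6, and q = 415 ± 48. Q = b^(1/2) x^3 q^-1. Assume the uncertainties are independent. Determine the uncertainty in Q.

Products/powers → add relative errors in quadrature, weighted by exponent:
  (½·δb/b)² = (0.5×0.0993)² = 0.00246;  (3·δx/x)² = (3×0.0325)² = 0.00948;  (-1·δq/q)² = (-1×0.116)² = 0.0134
δQ/Q = √(0.0253) = 0.159
Q = 884, so δQ = 0.159 × 884 = 141.

141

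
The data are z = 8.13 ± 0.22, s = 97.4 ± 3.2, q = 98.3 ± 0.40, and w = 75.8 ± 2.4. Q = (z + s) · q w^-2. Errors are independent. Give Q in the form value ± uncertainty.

Let u = z + s = 106. δu = √(δz² + δs²) = √(0.0484 + 10.2) = 3.21, so δu/u = 0.0304.
Q is then a monomial in u, q, w:
δQ/Q = √((δu/u)² + (1·δq/q)² + (-2·δw/w)²) = √(0.000924 + 1.66e-05 + 0.00401) = 0.0704
Q = 1.81, so δQ = 0.0704 × 1.81 = 0.127.

1.81 ± 0.127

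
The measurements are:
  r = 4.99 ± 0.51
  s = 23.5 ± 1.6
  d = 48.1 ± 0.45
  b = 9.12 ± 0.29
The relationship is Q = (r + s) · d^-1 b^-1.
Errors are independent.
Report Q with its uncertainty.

Let u = r + s = 28.5. δu = √(δr² + δs²) = √(0.260 + 2.56) = 1.68, so δu/u = 0.0589.
Q is then a monomial in u, d, b:
δQ/Q = √((δu/u)² + (-1·δd/d)² + (-1·δb/b)²) = √(0.00347 + 8.75e-05 + 0.00101) = 0.0676
Q = 0.0649, so δQ = 0.0676 × 0.0649 = 0.00439.

0.0649 ± 0.00439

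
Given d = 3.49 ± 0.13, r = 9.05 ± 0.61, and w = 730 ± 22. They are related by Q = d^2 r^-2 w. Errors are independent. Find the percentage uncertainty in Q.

15.7%

Products/powers → add relative errors in quadrature, weighted by exponent:
  (2·δd/d)² = (2×0.0372)² = 0.00555;  (-2·δr/r)² = (-2×0.0674)² = 0.0182;  (1·δw/w)² = (1×0.0301)² = 0.000908
δQ/Q = √(0.0246) = 0.157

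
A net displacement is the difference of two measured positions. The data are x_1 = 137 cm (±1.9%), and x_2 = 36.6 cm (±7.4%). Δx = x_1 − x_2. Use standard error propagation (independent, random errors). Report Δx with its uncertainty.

Sums and differences: (δΔx)² = Σ (cᵢ δxᵢ)².
  (δx_1)² = 6.78;  (δx_2)² = 7.34
δΔx = √(14.1) = 3.76 cm
Δx = 100 cm.

100 ± 3.76 cm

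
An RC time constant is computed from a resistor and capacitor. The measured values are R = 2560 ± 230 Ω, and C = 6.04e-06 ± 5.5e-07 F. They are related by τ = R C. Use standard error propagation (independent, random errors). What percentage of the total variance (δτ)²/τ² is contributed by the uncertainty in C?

50.7%

(δτ/τ)² = (1·δR/R)² + (1·δC/C)²
  R term: (1×0.0898)² = 0.00807
  C term: (1×0.0911)² = 0.00829
Total = 0.0164. Share from C = 0.00829/0.0164 = 0.507.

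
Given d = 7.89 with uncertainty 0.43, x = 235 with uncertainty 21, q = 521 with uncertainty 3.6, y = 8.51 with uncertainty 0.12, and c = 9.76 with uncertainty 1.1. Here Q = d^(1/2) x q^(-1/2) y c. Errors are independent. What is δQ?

Q is a product of powers, so relative uncertainties combine in quadrature:
  (½·δd/d)² = (0.5×0.0545)² = 0.000743;  (1·δx/x)² = (1×0.0894)² = 0.00799;  (−½·δq/q)² = (-0.5×0.00691)² = 1.19e-05;  (1·δy/y)² = (1×0.0141)² = 0.000199;  (1·δc/c)² = (1×0.113)² = 0.0127
δQ/Q = √(0.0216) = 0.147
Q = 2400, so δQ = 0.147 × 2400 = 353.

353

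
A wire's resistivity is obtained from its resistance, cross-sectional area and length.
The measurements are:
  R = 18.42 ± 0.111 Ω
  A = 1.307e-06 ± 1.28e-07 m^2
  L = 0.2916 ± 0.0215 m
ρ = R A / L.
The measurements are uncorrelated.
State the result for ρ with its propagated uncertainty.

(8.256 ± 1.01) × 10^-5 Ω·m

Since ρ is a product/quotient, work with relative uncertainties:
  (1·δR/R)² = (1×0.00603)² = 3.63e-05;  (1·δA/A)² = (1×0.0979)² = 0.00959;  (-1·δL/L)² = (-1×0.0737)² = 0.00544
δρ/ρ = √(0.0151) = 0.123
ρ = 8.256e-05 Ω·m, so δρ = 0.123 × 8.256e-05 = 1.01e-05 Ω·m.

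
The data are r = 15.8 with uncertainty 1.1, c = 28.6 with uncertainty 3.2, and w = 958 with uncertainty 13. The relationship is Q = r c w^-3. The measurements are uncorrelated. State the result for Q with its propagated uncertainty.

Each factor contributes (exponent × relative error)² to (δQ/Q)²:
  (1·δr/r)² = (1×0.0696)² = 0.00485;  (1·δc/c)² = (1×0.112)² = 0.0125;  (-3·δw/w)² = (-3×0.0136)² = 0.00166
δQ/Q = √(0.0190) = 0.138
Q = 5.14e-07, so δQ = 0.138 × 5.14e-07 = 7.09e-08.

(5.14 ± 0.709) × 10^-7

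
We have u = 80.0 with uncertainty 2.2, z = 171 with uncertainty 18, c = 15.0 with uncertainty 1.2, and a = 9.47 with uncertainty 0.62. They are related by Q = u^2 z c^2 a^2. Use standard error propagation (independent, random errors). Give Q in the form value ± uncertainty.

(2.21 ± 0.527) × 10^10

Products/powers → add relative errors in quadrature, weighted by exponent:
  (2·δu/u)² = (2×0.0275)² = 0.00303;  (1·δz/z)² = (1×0.105)² = 0.0111;  (2·δc/c)² = (2×0.0800)² = 0.0256;  (2·δa/a)² = (2×0.0655)² = 0.0171
δQ/Q = √(0.0569) = 0.238
Q = 2.21e+10, so δQ = 0.238 × 2.21e+10 = 5.27e+09.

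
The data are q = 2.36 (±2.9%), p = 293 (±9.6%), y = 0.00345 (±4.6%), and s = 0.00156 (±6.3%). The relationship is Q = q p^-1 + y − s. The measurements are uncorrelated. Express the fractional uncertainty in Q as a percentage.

Let w = q·p^-1 = 0.00805. δw/w = √((1·δq/q)² + (-1·δp/p)²) = √(0.000841 + 0.00922) = 0.100, so δw = 0.000808.
Q = w + y − s: δQ = √(δw² + δy² + δs²) = √(6.52e-07 + 2.52e-08 + 9.66e-09) = 0.000829
Q = 0.00994, so δQ/Q = 0.000829/0.00994 = 0.0834.

8.34%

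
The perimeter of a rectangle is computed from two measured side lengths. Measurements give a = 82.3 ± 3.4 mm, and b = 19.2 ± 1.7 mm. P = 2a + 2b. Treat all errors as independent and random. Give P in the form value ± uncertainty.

203 ± 7.60 mm

P is a linear combination, so absolute uncertainties add in quadrature:
  (2·δa)² = 46.2;  (2·δb)² = 11.6
δP = √(57.8) = 7.60 mm
P = 203 mm.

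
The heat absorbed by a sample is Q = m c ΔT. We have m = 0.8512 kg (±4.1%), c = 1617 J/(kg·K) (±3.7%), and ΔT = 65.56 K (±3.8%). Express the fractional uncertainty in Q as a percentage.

6.70%

Q is a product of powers, so relative uncertainties combine in quadrature:
  (1·δm/m)² = (1×0.0410)² = 0.00168;  (1·δc/c)² = (1×0.0370)² = 0.00137;  (1·δΔT/ΔT)² = (1×0.0380)² = 0.00144
δQ/Q = √(0.00449) = 0.0670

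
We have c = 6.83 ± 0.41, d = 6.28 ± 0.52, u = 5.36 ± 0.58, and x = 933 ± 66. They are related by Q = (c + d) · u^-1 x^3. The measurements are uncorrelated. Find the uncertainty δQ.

4.84e+08

Let w = c + d = 13.1. δw = √(δc² + δd²) = √(0.168 + 0.270) = 0.662, so δw/w = 0.0505.
Q is then a monomial in w, u, x:
δQ/Q = √((δw/w)² + (-1·δu/u)² + (3·δx/x)²) = √(0.00255 + 0.0117 + 0.0450) = 0.244
Q = 1.99e+09, so δQ = 0.244 × 1.99e+09 = 4.84e+08.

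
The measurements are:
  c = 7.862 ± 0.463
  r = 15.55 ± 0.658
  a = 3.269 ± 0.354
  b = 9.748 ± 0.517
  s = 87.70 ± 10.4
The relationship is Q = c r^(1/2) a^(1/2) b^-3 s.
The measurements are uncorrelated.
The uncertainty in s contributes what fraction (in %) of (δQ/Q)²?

(δQ/Q)² = (1·δc/c)² + (½·δr/r)² + (½·δa/a)² + (-3·δb/b)² + (1·δs/s)²
  c term: (1×0.0589)² = 0.00347
  r term: (0.5×0.0423)² = 0.000448
  a term: (0.5×0.108)² = 0.00293
  b term: (-3×0.0530)² = 0.0253
  s term: (1×0.119)² = 0.0141
Total = 0.0462. Share from s = 0.0141/0.0462 = 0.304.

30.4%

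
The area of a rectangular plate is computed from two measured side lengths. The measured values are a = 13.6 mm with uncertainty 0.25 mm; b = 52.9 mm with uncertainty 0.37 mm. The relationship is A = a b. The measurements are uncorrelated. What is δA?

Relative error in a monomial: (δA/A)² = Σ (nᵢ · δxᵢ/xᵢ)².
  (1·δa/a)² = (1×0.0184)² = 0.000338;  (1·δb/b)² = (1×0.00699)² = 4.89e-05
δA/A = √(0.000387) = 0.0197
A = 719 mm^2, so δA = 0.0197 × 719 = 14.1 mm^2.

14.1 mm^2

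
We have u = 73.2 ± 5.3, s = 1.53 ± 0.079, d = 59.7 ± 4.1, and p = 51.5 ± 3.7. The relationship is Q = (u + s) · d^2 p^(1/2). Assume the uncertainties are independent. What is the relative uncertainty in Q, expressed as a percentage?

Let w = u + s = 74.7. δw = √(δu² + δs²) = √(28.1 + 0.00624) = 5.30, so δw/w = 0.0709.
Q is then a monomial in w, d, p:
δQ/Q = √((δw/w)² + (2·δd/d)² + (½·δp/p)²) = √(0.00503 + 0.0189 + 0.00129) = 0.159

15.9%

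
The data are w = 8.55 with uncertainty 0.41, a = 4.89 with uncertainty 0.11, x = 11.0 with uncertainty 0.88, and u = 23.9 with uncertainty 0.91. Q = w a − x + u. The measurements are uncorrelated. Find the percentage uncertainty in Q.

Let p = w·a = 41.8. δp/p = √((1·δw/w)² + (1·δa/a)²) = √(0.00230 + 0.000506) = 0.0530, so δp = 2.21.
Q = p − x + u: δQ = √(δp² + δx² + δu²) = √(4.90 + 0.774 + 0.828) = 2.55
Q = 54.7, so δQ/Q = 2.55/54.7 = 0.0466.

4.66%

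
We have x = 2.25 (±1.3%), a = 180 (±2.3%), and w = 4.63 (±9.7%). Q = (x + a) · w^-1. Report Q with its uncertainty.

Let u = x + a = 182. δu = √(δx² + δa²) = √(0.000856 + 17.1) = 4.14, so δu/u = 0.0227.
Q is then a monomial in u, w:
δQ/Q = √((δu/u)² + (-1·δw/w)²) = √(0.000516 + 0.00941) = 0.0996
Q = 39.4, so δQ = 0.0996 × 39.4 = 3.92.

39.4 ± 3.92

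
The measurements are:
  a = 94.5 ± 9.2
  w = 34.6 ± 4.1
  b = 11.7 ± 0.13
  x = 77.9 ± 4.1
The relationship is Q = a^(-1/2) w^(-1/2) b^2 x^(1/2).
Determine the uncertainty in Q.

Each factor contributes (exponent × relative error)² to (δQ/Q)²:
  (−½·δa/a)² = (-0.5×0.0974)² = 0.00237;  (−½·δw/w)² = (-0.5×0.118)² = 0.00351;  (2·δb/b)² = (2×0.0111)² = 0.000494;  (½·δx/x)² = (0.5×0.0526)² = 0.000693
δQ/Q = √(0.00707) = 0.0841
Q = 21.1, so δQ = 0.0841 × 21.1 = 1.78.

1.78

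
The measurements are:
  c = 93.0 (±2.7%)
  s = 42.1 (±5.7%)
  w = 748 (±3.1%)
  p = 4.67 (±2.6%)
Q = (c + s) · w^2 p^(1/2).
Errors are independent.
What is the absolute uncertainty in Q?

1.12e+07

Let u = c + s = 135. δu = √(δc² + δs²) = √(6.31 + 5.76) = 3.47, so δu/u = 0.0257.
Q is then a monomial in u, w, p:
δQ/Q = √((δu/u)² + (2·δw/w)² + (½·δp/p)²) = √(0.000661 + 0.00384 + 0.000169) = 0.0684
Q = 1.63e+08, so δQ = 0.0684 × 1.63e+08 = 1.12e+07.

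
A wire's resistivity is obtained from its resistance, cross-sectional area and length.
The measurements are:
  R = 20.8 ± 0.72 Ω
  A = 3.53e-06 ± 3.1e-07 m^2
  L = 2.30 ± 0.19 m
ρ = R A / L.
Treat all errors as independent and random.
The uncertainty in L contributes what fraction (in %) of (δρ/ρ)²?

43.4%

(δρ/ρ)² = (1·δR/R)² + (1·δA/A)² + (-1·δL/L)²
  R term: (1×0.0346)² = 0.00120
  A term: (1×0.0878)² = 0.00771
  L term: (-1×0.0826)² = 0.00682
Total = 0.0157. Share from L = 0.00682/0.0157 = 0.434.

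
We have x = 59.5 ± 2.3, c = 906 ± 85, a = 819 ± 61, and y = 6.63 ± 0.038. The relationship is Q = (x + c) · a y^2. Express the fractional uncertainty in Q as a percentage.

11.6%

Let u = x + c = 966. δu = √(δx² + δc²) = √(5.29 + 7220) = 85.0, so δu/u = 0.0881.
Q is then a monomial in u, a, y:
δQ/Q = √((δu/u)² + (1·δa/a)² + (2·δy/y)²) = √(0.00776 + 0.00555 + 0.000131) = 0.116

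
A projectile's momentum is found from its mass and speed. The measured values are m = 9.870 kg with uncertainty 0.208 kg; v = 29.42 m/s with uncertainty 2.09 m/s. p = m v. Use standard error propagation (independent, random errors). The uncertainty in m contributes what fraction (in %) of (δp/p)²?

8.09%

(δp/p)² = (1·δm/m)² + (1·δv/v)²
  m term: (1×0.0211)² = 0.000444
  v term: (1×0.0710)² = 0.00505
Total = 0.00549. Share from m = 0.000444/0.00549 = 0.0809.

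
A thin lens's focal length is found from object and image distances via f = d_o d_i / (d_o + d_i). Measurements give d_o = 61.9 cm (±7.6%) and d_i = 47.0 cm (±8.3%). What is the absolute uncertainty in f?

1.54 cm

∂f/∂d_o = (d_i/(d_o+d_i))² = 0.186;  ∂f/∂d_i = (d_o/(d_o+d_i))² = 0.323
δf = √((∂f/∂d_o · δd_o)² + (∂f/∂d_i · δd_i)²) = √(0.768 + 1.59) = 1.54 cm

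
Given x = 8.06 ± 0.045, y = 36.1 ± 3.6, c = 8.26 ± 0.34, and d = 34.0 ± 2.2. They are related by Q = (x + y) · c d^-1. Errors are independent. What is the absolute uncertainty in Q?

Let u = x + y = 44.2. δu = √(δx² + δy²) = √(0.00202 + 13.0) = 3.60, so δu/u = 0.0815.
Q is then a monomial in u, c, d:
δQ/Q = √((δu/u)² + (1·δc/c)² + (-1·δd/d)²) = √(0.00665 + 0.00169 + 0.00419) = 0.112
Q = 10.7, so δQ = 0.112 × 10.7 = 1.20.

1.20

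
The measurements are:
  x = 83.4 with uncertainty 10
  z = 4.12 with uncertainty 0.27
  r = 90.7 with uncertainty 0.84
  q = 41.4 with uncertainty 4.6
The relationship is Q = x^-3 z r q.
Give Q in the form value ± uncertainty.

Q is a product of powers, so relative uncertainties combine in quadrature:
  (-3·δx/x)² = (-3×0.120)² = 0.129;  (1·δz/z)² = (1×0.0655)² = 0.00429;  (1·δr/r)² = (1×0.00926)² = 8.58e-05;  (1·δq/q)² = (1×0.111)² = 0.0123
δQ/Q = √(0.146) = 0.382
Q = 0.0267, so δQ = 0.382 × 0.0267 = 0.0102.

0.0267 ± 0.0102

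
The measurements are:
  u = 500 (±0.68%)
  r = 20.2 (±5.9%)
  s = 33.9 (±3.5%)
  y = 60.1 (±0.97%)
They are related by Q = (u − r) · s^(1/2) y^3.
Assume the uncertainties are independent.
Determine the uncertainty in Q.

Let w = u − r = 480. δw = √(δu² + δr²) = √(11.6 + 1.42) = 3.60, so δw/w = 0.00751.
Q is then a monomial in w, s, y:
δQ/Q = √((δw/w)² + (½·δs/s)² + (3·δy/y)²) = √(5.64e-05 + 0.000306 + 0.000847) = 0.0348
Q = 6.06e+08, so δQ = 0.0348 × 6.06e+08 = 2.11e+07.

2.11e+07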